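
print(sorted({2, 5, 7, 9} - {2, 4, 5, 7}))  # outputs [9]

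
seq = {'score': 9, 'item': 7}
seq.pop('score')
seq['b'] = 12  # {'item': 7, 'b': 12}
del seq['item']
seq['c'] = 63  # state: {'b': 12, 'c': 63}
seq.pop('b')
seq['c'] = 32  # {'c': 32}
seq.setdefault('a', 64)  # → 64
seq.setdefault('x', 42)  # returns 42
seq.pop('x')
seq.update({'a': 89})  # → {'c': 32, 'a': 89}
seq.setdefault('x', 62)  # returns 62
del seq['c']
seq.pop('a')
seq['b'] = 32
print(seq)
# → {'x': 62, 'b': 32}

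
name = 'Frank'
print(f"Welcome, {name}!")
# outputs Welcome, Frank!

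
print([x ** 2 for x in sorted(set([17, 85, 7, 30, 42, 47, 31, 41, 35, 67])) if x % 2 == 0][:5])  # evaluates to [900, 1764]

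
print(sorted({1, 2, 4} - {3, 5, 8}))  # [1, 2, 4]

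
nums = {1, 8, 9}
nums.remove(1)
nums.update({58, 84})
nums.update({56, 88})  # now {8, 9, 56, 58, 84, 88}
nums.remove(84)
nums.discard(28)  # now {8, 9, 56, 58, 88}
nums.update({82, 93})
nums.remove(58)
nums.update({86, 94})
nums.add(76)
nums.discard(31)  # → {8, 9, 56, 76, 82, 86, 88, 93, 94}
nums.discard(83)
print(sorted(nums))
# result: [8, 9, 56, 76, 82, 86, 88, 93, 94]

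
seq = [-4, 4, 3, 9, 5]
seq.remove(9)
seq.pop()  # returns 5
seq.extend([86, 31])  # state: [-4, 4, 3, 86, 31]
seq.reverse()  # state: [31, 86, 3, 4, -4]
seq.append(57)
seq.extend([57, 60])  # [31, 86, 3, 4, -4, 57, 57, 60]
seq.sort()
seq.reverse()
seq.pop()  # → -4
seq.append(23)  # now [86, 60, 57, 57, 31, 4, 3, 23]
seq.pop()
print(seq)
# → [86, 60, 57, 57, 31, 4, 3]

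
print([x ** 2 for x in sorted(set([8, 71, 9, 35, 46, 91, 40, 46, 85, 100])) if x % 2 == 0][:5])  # [64, 1600, 2116, 10000]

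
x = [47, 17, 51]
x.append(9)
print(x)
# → [47, 17, 51, 9]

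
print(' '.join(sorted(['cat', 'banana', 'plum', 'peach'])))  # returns banana cat peach plum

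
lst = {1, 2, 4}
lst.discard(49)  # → {1, 2, 4}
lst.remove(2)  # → {1, 4}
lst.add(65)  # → {1, 4, 65}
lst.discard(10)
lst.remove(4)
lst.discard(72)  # {1, 65}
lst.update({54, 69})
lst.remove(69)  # {1, 54, 65}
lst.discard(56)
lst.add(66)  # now {1, 54, 65, 66}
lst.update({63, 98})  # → {1, 54, 63, 65, 66, 98}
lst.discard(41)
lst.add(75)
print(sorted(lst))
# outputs [1, 54, 63, 65, 66, 75, 98]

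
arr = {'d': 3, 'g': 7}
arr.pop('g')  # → 7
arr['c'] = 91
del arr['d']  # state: {'c': 91}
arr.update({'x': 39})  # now {'c': 91, 'x': 39}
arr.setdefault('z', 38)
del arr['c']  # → {'x': 39, 'z': 38}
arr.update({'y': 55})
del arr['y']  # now {'x': 39, 'z': 38}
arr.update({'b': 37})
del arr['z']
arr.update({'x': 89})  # {'x': 89, 'b': 37}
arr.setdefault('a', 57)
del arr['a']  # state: {'x': 89, 'b': 37}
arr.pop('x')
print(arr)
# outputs {'b': 37}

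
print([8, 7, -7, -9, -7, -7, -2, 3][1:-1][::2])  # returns [7, -9, -7]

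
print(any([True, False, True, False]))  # True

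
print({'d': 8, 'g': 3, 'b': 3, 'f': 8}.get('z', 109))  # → 109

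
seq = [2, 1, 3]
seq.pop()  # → 3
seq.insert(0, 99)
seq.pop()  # 1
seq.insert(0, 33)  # [33, 99, 2]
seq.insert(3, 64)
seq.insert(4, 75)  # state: [33, 99, 2, 64, 75]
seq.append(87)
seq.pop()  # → 87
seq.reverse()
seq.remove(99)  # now [75, 64, 2, 33]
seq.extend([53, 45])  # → [75, 64, 2, 33, 53, 45]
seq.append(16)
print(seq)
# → [75, 64, 2, 33, 53, 45, 16]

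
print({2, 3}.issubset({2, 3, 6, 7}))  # True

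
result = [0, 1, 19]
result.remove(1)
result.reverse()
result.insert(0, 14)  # [14, 19, 0]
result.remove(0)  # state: [14, 19]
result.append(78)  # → [14, 19, 78]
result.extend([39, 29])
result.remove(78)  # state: [14, 19, 39, 29]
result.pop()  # 29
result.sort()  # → [14, 19, 39]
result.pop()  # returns 39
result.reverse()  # [19, 14]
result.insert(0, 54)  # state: [54, 19, 14]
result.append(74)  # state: [54, 19, 14, 74]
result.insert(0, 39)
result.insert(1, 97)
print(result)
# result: [39, 97, 54, 19, 14, 74]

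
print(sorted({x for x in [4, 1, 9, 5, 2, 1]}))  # [1, 2, 4, 5, 9]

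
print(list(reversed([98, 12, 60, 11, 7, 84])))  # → [84, 7, 11, 60, 12, 98]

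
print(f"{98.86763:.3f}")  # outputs 98.868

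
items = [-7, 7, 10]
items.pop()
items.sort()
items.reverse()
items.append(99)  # [7, -7, 99]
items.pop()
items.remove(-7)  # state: [7]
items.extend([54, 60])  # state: [7, 54, 60]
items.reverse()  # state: [60, 54, 7]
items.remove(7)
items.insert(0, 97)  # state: [97, 60, 54]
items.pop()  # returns 54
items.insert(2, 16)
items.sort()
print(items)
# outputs [16, 60, 97]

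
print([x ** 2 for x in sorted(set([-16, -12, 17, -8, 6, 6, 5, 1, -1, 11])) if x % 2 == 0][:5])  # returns [256, 144, 64, 36]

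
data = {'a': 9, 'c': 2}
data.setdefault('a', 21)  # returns 9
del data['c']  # {'a': 9}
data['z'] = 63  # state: {'a': 9, 'z': 63}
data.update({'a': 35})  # {'a': 35, 'z': 63}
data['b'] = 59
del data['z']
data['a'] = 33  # {'a': 33, 'b': 59}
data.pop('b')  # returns 59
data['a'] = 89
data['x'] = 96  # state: {'a': 89, 'x': 96}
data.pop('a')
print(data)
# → {'x': 96}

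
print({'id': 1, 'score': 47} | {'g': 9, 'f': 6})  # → {'id': 1, 'score': 47, 'g': 9, 'f': 6}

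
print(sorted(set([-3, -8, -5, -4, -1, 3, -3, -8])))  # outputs [-8, -5, -4, -3, -1, 3]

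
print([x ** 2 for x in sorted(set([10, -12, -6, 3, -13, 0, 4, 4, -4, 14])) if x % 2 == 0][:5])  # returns [144, 36, 16, 0, 16]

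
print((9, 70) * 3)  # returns (9, 70, 9, 70, 9, 70)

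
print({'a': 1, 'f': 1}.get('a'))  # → 1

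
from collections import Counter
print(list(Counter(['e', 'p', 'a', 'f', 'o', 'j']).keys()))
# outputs ['e', 'p', 'a', 'f', 'o', 'j']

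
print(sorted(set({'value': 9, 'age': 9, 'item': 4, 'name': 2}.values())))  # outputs [2, 4, 9]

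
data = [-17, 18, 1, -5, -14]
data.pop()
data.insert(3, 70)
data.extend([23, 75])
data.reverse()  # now [75, 23, -5, 70, 1, 18, -17]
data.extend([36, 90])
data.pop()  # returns 90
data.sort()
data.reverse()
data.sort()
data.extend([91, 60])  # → [-17, -5, 1, 18, 23, 36, 70, 75, 91, 60]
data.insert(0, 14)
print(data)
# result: [14, -17, -5, 1, 18, 23, 36, 70, 75, 91, 60]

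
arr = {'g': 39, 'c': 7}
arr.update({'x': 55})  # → {'g': 39, 'c': 7, 'x': 55}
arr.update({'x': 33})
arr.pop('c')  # 7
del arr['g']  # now {'x': 33}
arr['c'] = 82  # {'x': 33, 'c': 82}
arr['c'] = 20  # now {'x': 33, 'c': 20}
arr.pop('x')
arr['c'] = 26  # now {'c': 26}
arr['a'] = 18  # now {'c': 26, 'a': 18}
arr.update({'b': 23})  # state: {'c': 26, 'a': 18, 'b': 23}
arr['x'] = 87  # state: {'c': 26, 'a': 18, 'b': 23, 'x': 87}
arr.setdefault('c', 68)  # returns 26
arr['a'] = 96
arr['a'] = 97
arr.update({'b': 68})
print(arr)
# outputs {'c': 26, 'a': 97, 'b': 68, 'x': 87}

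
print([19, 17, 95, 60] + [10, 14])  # [19, 17, 95, 60, 10, 14]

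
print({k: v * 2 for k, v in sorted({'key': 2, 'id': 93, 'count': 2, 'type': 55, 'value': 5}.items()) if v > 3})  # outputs {'id': 186, 'type': 110, 'value': 10}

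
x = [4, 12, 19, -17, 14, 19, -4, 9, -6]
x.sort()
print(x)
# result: [-17, -6, -4, 4, 9, 12, 14, 19, 19]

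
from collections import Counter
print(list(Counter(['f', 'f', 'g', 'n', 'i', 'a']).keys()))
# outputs ['f', 'g', 'n', 'i', 'a']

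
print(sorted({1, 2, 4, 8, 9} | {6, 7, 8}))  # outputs [1, 2, 4, 6, 7, 8, 9]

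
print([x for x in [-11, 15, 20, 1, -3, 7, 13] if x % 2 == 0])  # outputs [20]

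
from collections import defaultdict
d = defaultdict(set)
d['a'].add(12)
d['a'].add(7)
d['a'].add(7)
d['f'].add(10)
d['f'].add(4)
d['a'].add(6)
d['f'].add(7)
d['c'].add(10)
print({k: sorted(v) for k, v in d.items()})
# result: {'a': [6, 7, 12], 'f': [4, 7, 10], 'c': [10]}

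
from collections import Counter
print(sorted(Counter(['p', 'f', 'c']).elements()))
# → ['c', 'f', 'p']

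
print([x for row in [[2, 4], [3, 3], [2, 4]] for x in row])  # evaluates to [2, 4, 3, 3, 2, 4]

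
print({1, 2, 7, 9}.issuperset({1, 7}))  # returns True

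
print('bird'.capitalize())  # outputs Bird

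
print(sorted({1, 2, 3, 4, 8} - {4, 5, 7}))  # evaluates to [1, 2, 3, 8]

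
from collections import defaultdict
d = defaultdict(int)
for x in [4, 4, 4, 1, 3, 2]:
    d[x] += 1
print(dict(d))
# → {4: 3, 1: 1, 3: 1, 2: 1}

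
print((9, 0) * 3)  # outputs (9, 0, 9, 0, 9, 0)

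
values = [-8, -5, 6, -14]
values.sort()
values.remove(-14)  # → [-8, -5, 6]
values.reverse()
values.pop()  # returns -8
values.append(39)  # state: [6, -5, 39]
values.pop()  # 39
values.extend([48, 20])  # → [6, -5, 48, 20]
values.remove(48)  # [6, -5, 20]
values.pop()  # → 20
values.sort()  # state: [-5, 6]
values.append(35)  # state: [-5, 6, 35]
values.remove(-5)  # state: [6, 35]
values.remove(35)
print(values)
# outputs [6]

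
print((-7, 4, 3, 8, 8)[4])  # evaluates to 8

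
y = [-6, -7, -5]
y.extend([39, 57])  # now [-6, -7, -5, 39, 57]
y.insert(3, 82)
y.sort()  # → [-7, -6, -5, 39, 57, 82]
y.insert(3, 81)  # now [-7, -6, -5, 81, 39, 57, 82]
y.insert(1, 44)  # [-7, 44, -6, -5, 81, 39, 57, 82]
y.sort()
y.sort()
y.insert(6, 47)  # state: [-7, -6, -5, 39, 44, 57, 47, 81, 82]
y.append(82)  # [-7, -6, -5, 39, 44, 57, 47, 81, 82, 82]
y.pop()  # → 82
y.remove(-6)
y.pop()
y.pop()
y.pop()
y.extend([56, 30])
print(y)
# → [-7, -5, 39, 44, 57, 56, 30]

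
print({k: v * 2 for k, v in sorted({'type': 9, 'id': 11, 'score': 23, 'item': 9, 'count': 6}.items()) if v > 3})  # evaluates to {'count': 12, 'id': 22, 'item': 18, 'score': 46, 'type': 18}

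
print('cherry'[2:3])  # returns e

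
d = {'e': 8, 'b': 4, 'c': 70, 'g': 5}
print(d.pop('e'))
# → 8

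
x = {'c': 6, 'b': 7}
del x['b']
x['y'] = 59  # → {'c': 6, 'y': 59}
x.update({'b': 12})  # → {'c': 6, 'y': 59, 'b': 12}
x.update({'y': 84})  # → {'c': 6, 'y': 84, 'b': 12}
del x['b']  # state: {'c': 6, 'y': 84}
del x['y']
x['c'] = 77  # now {'c': 77}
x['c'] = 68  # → {'c': 68}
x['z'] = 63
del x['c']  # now {'z': 63}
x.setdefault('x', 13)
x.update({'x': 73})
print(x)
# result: {'z': 63, 'x': 73}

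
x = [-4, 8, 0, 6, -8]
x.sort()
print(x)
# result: [-8, -4, 0, 6, 8]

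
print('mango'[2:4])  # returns ng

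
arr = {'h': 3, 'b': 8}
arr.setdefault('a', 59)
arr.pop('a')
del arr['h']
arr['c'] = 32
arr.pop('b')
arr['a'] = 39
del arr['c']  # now {'a': 39}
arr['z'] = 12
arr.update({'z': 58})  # {'a': 39, 'z': 58}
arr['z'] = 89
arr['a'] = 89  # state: {'a': 89, 'z': 89}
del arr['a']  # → {'z': 89}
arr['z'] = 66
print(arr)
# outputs {'z': 66}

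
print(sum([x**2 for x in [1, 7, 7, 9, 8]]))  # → 244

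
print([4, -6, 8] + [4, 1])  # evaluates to [4, -6, 8, 4, 1]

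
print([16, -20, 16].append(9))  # None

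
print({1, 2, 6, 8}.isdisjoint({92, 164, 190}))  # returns True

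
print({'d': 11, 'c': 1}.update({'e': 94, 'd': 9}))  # None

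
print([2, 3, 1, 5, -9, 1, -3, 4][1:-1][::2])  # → [3, 5, 1]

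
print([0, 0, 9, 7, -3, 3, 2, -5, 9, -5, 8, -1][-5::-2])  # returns [-5, 3, 7, 0]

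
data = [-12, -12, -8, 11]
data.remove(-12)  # [-12, -8, 11]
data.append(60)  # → [-12, -8, 11, 60]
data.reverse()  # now [60, 11, -8, -12]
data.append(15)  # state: [60, 11, -8, -12, 15]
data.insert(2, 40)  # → [60, 11, 40, -8, -12, 15]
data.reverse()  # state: [15, -12, -8, 40, 11, 60]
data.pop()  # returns 60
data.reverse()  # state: [11, 40, -8, -12, 15]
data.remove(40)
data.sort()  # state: [-12, -8, 11, 15]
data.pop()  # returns 15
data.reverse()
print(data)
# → [11, -8, -12]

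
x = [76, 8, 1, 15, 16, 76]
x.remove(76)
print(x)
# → [8, 1, 15, 16, 76]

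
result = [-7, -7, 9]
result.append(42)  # [-7, -7, 9, 42]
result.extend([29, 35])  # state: [-7, -7, 9, 42, 29, 35]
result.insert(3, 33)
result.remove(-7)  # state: [-7, 9, 33, 42, 29, 35]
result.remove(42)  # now [-7, 9, 33, 29, 35]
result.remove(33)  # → [-7, 9, 29, 35]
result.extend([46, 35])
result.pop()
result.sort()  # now [-7, 9, 29, 35, 46]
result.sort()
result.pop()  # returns 46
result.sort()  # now [-7, 9, 29, 35]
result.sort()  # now [-7, 9, 29, 35]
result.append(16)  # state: [-7, 9, 29, 35, 16]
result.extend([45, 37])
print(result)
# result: [-7, 9, 29, 35, 16, 45, 37]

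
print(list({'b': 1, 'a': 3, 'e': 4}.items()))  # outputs [('b', 1), ('a', 3), ('e', 4)]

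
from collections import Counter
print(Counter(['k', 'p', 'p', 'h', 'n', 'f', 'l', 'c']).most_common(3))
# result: [('p', 2), ('k', 1), ('h', 1)]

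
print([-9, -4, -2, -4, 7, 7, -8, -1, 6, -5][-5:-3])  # [7, -8]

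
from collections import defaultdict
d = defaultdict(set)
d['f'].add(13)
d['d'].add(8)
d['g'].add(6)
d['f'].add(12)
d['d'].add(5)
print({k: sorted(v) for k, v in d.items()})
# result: {'f': [12, 13], 'd': [5, 8], 'g': [6]}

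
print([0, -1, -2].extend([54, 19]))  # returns None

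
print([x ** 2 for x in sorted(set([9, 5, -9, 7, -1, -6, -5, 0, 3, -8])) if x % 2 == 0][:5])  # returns [64, 36, 0]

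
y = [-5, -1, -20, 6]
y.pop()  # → 6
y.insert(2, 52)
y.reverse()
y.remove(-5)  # [-20, 52, -1]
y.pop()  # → -1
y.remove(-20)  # [52]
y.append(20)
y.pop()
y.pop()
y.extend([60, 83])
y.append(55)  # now [60, 83, 55]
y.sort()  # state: [55, 60, 83]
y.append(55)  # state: [55, 60, 83, 55]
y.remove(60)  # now [55, 83, 55]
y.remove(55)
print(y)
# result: [83, 55]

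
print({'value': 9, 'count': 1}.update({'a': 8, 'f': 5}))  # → None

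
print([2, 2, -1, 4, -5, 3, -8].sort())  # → None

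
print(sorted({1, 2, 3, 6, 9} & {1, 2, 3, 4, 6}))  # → [1, 2, 3, 6]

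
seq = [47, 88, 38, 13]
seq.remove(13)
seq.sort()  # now [38, 47, 88]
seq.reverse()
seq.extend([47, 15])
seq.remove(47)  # [88, 38, 47, 15]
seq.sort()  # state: [15, 38, 47, 88]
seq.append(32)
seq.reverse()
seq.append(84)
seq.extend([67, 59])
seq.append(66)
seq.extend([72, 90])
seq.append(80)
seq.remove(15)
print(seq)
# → [32, 88, 47, 38, 84, 67, 59, 66, 72, 90, 80]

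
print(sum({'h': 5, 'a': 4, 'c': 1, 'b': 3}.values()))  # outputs 13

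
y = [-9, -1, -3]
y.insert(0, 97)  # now [97, -9, -1, -3]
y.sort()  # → [-9, -3, -1, 97]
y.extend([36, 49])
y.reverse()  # [49, 36, 97, -1, -3, -9]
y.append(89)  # [49, 36, 97, -1, -3, -9, 89]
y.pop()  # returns 89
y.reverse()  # [-9, -3, -1, 97, 36, 49]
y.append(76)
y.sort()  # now [-9, -3, -1, 36, 49, 76, 97]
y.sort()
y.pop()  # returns 97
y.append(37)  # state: [-9, -3, -1, 36, 49, 76, 37]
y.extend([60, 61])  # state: [-9, -3, -1, 36, 49, 76, 37, 60, 61]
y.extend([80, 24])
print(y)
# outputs [-9, -3, -1, 36, 49, 76, 37, 60, 61, 80, 24]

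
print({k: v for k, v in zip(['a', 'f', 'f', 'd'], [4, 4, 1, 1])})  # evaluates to {'a': 4, 'f': 1, 'd': 1}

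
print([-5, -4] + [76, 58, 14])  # [-5, -4, 76, 58, 14]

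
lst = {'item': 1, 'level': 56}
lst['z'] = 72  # {'item': 1, 'level': 56, 'z': 72}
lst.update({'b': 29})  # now {'item': 1, 'level': 56, 'z': 72, 'b': 29}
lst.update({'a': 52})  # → {'item': 1, 'level': 56, 'z': 72, 'b': 29, 'a': 52}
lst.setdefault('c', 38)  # 38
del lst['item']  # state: {'level': 56, 'z': 72, 'b': 29, 'a': 52, 'c': 38}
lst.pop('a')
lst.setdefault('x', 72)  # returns 72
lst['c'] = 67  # {'level': 56, 'z': 72, 'b': 29, 'c': 67, 'x': 72}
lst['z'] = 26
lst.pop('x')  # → 72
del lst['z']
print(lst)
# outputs {'level': 56, 'b': 29, 'c': 67}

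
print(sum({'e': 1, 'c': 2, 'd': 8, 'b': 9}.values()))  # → 20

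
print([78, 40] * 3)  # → [78, 40, 78, 40, 78, 40]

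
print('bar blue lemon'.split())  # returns ['bar', 'blue', 'lemon']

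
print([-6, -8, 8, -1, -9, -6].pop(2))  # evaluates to 8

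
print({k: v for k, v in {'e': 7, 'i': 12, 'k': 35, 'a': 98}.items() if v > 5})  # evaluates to {'e': 7, 'i': 12, 'k': 35, 'a': 98}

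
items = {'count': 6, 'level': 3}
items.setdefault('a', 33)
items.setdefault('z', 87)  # 87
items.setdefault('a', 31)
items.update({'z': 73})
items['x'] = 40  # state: {'count': 6, 'level': 3, 'a': 33, 'z': 73, 'x': 40}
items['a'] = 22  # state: {'count': 6, 'level': 3, 'a': 22, 'z': 73, 'x': 40}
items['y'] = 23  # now {'count': 6, 'level': 3, 'a': 22, 'z': 73, 'x': 40, 'y': 23}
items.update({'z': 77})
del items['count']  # {'level': 3, 'a': 22, 'z': 77, 'x': 40, 'y': 23}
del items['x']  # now {'level': 3, 'a': 22, 'z': 77, 'y': 23}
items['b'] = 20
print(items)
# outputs {'level': 3, 'a': 22, 'z': 77, 'y': 23, 'b': 20}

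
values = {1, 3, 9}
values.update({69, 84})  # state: {1, 3, 9, 69, 84}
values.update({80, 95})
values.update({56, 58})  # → {1, 3, 9, 56, 58, 69, 80, 84, 95}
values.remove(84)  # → {1, 3, 9, 56, 58, 69, 80, 95}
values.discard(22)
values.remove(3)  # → {1, 9, 56, 58, 69, 80, 95}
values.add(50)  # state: {1, 9, 50, 56, 58, 69, 80, 95}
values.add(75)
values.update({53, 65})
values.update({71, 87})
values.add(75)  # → {1, 9, 50, 53, 56, 58, 65, 69, 71, 75, 80, 87, 95}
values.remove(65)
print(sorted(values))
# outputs [1, 9, 50, 53, 56, 58, 69, 71, 75, 80, 87, 95]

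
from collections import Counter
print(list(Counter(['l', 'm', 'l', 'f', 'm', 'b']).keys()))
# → ['l', 'm', 'f', 'b']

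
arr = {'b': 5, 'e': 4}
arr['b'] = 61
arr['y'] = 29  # {'b': 61, 'e': 4, 'y': 29}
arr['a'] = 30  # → {'b': 61, 'e': 4, 'y': 29, 'a': 30}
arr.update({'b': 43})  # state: {'b': 43, 'e': 4, 'y': 29, 'a': 30}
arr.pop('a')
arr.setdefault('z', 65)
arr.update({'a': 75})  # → {'b': 43, 'e': 4, 'y': 29, 'z': 65, 'a': 75}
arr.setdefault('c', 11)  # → 11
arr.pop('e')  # 4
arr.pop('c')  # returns 11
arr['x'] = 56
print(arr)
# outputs {'b': 43, 'y': 29, 'z': 65, 'a': 75, 'x': 56}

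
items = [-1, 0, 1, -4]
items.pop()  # -4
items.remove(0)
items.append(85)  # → [-1, 1, 85]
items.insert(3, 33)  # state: [-1, 1, 85, 33]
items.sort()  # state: [-1, 1, 33, 85]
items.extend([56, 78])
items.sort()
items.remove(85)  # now [-1, 1, 33, 56, 78]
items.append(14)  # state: [-1, 1, 33, 56, 78, 14]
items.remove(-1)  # [1, 33, 56, 78, 14]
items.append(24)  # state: [1, 33, 56, 78, 14, 24]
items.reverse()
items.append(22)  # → [24, 14, 78, 56, 33, 1, 22]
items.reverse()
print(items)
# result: [22, 1, 33, 56, 78, 14, 24]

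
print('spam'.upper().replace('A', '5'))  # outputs SP5M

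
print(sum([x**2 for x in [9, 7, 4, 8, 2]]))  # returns 214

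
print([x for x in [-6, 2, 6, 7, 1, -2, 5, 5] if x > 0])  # [2, 6, 7, 1, 5, 5]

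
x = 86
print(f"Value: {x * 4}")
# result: Value: 344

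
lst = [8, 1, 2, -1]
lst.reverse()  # [-1, 2, 1, 8]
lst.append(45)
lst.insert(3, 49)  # [-1, 2, 1, 49, 8, 45]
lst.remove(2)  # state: [-1, 1, 49, 8, 45]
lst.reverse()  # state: [45, 8, 49, 1, -1]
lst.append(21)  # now [45, 8, 49, 1, -1, 21]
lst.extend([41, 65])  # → [45, 8, 49, 1, -1, 21, 41, 65]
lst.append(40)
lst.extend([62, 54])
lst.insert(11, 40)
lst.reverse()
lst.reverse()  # [45, 8, 49, 1, -1, 21, 41, 65, 40, 62, 54, 40]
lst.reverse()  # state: [40, 54, 62, 40, 65, 41, 21, -1, 1, 49, 8, 45]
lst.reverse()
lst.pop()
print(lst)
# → [45, 8, 49, 1, -1, 21, 41, 65, 40, 62, 54]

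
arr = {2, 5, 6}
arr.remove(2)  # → {5, 6}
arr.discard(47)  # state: {5, 6}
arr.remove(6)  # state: {5}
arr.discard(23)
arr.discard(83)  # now {5}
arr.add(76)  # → {5, 76}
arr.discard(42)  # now {5, 76}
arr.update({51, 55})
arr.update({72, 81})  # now {5, 51, 55, 72, 76, 81}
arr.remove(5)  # {51, 55, 72, 76, 81}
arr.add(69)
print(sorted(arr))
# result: [51, 55, 69, 72, 76, 81]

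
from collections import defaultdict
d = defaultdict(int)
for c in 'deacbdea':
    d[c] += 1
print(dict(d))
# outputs {'d': 2, 'e': 2, 'a': 2, 'c': 1, 'b': 1}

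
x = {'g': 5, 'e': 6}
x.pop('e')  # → 6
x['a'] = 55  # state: {'g': 5, 'a': 55}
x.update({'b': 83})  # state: {'g': 5, 'a': 55, 'b': 83}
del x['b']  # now {'g': 5, 'a': 55}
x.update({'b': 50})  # {'g': 5, 'a': 55, 'b': 50}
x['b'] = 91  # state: {'g': 5, 'a': 55, 'b': 91}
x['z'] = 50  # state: {'g': 5, 'a': 55, 'b': 91, 'z': 50}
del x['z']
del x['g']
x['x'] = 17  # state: {'a': 55, 'b': 91, 'x': 17}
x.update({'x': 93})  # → {'a': 55, 'b': 91, 'x': 93}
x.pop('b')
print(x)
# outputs {'a': 55, 'x': 93}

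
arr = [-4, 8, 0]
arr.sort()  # [-4, 0, 8]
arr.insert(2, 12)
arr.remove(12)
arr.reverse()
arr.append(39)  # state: [8, 0, -4, 39]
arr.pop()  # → 39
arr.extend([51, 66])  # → [8, 0, -4, 51, 66]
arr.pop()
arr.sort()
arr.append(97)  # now [-4, 0, 8, 51, 97]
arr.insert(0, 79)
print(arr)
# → [79, -4, 0, 8, 51, 97]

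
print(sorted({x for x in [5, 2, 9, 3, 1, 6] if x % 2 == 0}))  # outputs [2, 6]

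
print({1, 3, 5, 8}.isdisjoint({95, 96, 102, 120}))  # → True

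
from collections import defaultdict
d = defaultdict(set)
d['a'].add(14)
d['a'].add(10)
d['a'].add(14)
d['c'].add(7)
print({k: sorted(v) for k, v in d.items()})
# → {'a': [10, 14], 'c': [7]}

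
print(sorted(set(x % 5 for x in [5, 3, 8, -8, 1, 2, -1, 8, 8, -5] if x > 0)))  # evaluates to [0, 1, 2, 3]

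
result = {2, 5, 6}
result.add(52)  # {2, 5, 6, 52}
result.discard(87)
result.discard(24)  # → {2, 5, 6, 52}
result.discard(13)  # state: {2, 5, 6, 52}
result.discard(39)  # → {2, 5, 6, 52}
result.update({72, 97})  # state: {2, 5, 6, 52, 72, 97}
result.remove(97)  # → {2, 5, 6, 52, 72}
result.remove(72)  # {2, 5, 6, 52}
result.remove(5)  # {2, 6, 52}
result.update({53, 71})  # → {2, 6, 52, 53, 71}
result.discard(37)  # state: {2, 6, 52, 53, 71}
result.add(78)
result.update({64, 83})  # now {2, 6, 52, 53, 64, 71, 78, 83}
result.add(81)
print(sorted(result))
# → [2, 6, 52, 53, 64, 71, 78, 81, 83]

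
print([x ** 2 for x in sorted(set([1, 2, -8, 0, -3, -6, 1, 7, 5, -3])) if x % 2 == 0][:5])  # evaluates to [64, 36, 0, 4]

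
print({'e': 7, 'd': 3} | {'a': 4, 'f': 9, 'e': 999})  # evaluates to {'e': 999, 'd': 3, 'a': 4, 'f': 9}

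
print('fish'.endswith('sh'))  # True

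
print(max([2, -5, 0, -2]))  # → 2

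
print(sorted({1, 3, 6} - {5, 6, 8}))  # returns [1, 3]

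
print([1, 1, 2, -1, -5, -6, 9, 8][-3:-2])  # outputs [-6]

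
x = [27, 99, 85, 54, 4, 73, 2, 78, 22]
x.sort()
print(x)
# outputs [2, 4, 22, 27, 54, 73, 78, 85, 99]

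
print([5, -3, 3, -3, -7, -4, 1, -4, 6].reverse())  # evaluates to None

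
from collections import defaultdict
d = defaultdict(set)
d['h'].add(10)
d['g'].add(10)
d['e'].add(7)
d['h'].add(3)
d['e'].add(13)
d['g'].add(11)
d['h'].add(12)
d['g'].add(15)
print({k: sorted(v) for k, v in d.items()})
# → {'h': [3, 10, 12], 'g': [10, 11, 15], 'e': [7, 13]}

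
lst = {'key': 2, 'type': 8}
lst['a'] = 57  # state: {'key': 2, 'type': 8, 'a': 57}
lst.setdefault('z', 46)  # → 46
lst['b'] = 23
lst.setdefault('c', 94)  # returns 94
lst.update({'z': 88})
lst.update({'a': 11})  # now {'key': 2, 'type': 8, 'a': 11, 'z': 88, 'b': 23, 'c': 94}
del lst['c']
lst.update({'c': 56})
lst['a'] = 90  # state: {'key': 2, 'type': 8, 'a': 90, 'z': 88, 'b': 23, 'c': 56}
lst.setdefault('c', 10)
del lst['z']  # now {'key': 2, 'type': 8, 'a': 90, 'b': 23, 'c': 56}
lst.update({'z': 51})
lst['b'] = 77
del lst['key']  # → {'type': 8, 'a': 90, 'b': 77, 'c': 56, 'z': 51}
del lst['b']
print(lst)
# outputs {'type': 8, 'a': 90, 'c': 56, 'z': 51}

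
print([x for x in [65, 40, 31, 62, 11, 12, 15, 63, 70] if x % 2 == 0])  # [40, 62, 12, 70]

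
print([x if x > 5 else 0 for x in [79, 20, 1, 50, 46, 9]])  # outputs [79, 20, 0, 50, 46, 9]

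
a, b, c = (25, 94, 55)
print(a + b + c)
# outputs 174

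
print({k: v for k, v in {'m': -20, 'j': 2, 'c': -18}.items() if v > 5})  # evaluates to {}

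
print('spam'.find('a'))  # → 2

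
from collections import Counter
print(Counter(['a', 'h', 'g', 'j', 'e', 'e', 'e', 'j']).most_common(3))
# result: [('e', 3), ('j', 2), ('a', 1)]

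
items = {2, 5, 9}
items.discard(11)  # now {2, 5, 9}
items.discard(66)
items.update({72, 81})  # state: {2, 5, 9, 72, 81}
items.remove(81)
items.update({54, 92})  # {2, 5, 9, 54, 72, 92}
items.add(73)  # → {2, 5, 9, 54, 72, 73, 92}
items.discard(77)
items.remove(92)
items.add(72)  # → {2, 5, 9, 54, 72, 73}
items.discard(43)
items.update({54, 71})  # {2, 5, 9, 54, 71, 72, 73}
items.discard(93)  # {2, 5, 9, 54, 71, 72, 73}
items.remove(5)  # {2, 9, 54, 71, 72, 73}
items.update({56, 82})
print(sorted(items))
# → [2, 9, 54, 56, 71, 72, 73, 82]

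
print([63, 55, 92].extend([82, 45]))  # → None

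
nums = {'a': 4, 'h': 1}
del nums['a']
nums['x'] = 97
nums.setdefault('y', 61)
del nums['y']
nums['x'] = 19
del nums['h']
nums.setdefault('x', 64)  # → 19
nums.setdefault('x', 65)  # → 19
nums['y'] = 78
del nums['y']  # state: {'x': 19}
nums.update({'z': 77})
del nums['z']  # {'x': 19}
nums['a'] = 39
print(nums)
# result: {'x': 19, 'a': 39}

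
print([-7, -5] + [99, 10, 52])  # [-7, -5, 99, 10, 52]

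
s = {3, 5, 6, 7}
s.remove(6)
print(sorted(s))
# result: [3, 5, 7]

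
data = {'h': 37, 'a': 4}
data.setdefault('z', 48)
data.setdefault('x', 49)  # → 49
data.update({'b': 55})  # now {'h': 37, 'a': 4, 'z': 48, 'x': 49, 'b': 55}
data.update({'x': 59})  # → {'h': 37, 'a': 4, 'z': 48, 'x': 59, 'b': 55}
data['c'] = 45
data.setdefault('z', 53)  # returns 48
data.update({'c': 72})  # {'h': 37, 'a': 4, 'z': 48, 'x': 59, 'b': 55, 'c': 72}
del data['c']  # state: {'h': 37, 'a': 4, 'z': 48, 'x': 59, 'b': 55}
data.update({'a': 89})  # {'h': 37, 'a': 89, 'z': 48, 'x': 59, 'b': 55}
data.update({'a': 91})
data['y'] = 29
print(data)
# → {'h': 37, 'a': 91, 'z': 48, 'x': 59, 'b': 55, 'y': 29}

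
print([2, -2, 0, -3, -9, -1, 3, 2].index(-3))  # 3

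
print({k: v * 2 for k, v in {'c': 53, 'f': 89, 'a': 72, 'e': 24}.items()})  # {'c': 106, 'f': 178, 'a': 144, 'e': 48}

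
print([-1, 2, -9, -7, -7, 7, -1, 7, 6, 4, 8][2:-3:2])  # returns [-9, -7, -1]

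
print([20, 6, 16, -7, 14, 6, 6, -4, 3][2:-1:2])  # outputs [16, 14, 6]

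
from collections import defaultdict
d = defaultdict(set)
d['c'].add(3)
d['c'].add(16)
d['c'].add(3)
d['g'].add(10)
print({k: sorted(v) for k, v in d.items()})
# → {'c': [3, 16], 'g': [10]}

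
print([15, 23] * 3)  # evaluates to [15, 23, 15, 23, 15, 23]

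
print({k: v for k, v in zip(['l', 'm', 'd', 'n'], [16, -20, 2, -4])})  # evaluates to {'l': 16, 'm': -20, 'd': 2, 'n': -4}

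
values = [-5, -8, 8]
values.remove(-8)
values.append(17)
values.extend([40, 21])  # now [-5, 8, 17, 40, 21]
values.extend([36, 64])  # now [-5, 8, 17, 40, 21, 36, 64]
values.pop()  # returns 64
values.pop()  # 36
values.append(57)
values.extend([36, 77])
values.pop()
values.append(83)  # [-5, 8, 17, 40, 21, 57, 36, 83]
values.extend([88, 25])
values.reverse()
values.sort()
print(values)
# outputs [-5, 8, 17, 21, 25, 36, 40, 57, 83, 88]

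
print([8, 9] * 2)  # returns [8, 9, 8, 9]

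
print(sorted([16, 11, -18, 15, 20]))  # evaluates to [-18, 11, 15, 16, 20]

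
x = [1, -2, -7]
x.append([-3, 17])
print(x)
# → [1, -2, -7, [-3, 17]]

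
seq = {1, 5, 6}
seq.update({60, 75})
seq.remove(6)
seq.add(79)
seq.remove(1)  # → {5, 60, 75, 79}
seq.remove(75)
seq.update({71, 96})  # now {5, 60, 71, 79, 96}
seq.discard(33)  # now {5, 60, 71, 79, 96}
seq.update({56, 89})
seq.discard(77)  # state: {5, 56, 60, 71, 79, 89, 96}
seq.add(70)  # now {5, 56, 60, 70, 71, 79, 89, 96}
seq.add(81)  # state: {5, 56, 60, 70, 71, 79, 81, 89, 96}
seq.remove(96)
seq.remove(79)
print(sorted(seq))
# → [5, 56, 60, 70, 71, 81, 89]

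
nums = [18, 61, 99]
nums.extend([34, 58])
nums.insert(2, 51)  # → [18, 61, 51, 99, 34, 58]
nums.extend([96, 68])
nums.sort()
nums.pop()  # 99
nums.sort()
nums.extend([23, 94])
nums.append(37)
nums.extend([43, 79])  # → [18, 34, 51, 58, 61, 68, 96, 23, 94, 37, 43, 79]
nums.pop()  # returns 79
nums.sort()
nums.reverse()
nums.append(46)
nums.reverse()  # [46, 18, 23, 34, 37, 43, 51, 58, 61, 68, 94, 96]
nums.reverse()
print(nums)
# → [96, 94, 68, 61, 58, 51, 43, 37, 34, 23, 18, 46]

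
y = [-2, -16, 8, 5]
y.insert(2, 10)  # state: [-2, -16, 10, 8, 5]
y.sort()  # [-16, -2, 5, 8, 10]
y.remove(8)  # [-16, -2, 5, 10]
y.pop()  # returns 10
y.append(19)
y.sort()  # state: [-16, -2, 5, 19]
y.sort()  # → [-16, -2, 5, 19]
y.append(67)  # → [-16, -2, 5, 19, 67]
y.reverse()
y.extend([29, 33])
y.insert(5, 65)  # [67, 19, 5, -2, -16, 65, 29, 33]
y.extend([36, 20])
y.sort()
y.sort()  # [-16, -2, 5, 19, 20, 29, 33, 36, 65, 67]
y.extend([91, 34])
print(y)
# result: [-16, -2, 5, 19, 20, 29, 33, 36, 65, 67, 91, 34]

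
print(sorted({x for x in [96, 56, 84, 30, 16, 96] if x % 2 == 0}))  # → [16, 30, 56, 84, 96]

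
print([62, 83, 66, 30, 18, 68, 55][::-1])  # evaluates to [55, 68, 18, 30, 66, 83, 62]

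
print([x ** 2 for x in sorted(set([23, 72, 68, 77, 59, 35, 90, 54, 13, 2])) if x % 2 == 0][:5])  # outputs [4, 2916, 4624, 5184, 8100]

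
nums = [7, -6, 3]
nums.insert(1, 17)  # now [7, 17, -6, 3]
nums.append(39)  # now [7, 17, -6, 3, 39]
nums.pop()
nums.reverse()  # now [3, -6, 17, 7]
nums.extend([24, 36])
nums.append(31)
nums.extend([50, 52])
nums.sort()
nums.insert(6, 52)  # [-6, 3, 7, 17, 24, 31, 52, 36, 50, 52]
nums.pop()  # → 52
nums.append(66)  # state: [-6, 3, 7, 17, 24, 31, 52, 36, 50, 66]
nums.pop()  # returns 66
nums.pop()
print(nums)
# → [-6, 3, 7, 17, 24, 31, 52, 36]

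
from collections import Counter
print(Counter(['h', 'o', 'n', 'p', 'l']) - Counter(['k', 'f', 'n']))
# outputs Counter({'h': 1, 'o': 1, 'p': 1, 'l': 1})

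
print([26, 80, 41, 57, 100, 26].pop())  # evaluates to 26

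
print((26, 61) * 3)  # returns (26, 61, 26, 61, 26, 61)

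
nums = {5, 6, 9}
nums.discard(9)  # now {5, 6}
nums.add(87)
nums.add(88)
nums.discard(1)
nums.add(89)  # {5, 6, 87, 88, 89}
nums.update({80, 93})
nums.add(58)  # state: {5, 6, 58, 80, 87, 88, 89, 93}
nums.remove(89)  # {5, 6, 58, 80, 87, 88, 93}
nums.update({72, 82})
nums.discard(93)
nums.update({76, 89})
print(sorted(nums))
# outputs [5, 6, 58, 72, 76, 80, 82, 87, 88, 89]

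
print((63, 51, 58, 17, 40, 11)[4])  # 40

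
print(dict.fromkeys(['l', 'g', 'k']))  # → {'l': None, 'g': None, 'k': None}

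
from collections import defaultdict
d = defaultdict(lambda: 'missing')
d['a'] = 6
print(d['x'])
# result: missing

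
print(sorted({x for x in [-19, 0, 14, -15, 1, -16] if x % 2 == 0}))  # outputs [-16, 0, 14]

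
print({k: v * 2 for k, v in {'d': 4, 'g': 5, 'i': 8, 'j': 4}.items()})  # {'d': 8, 'g': 10, 'i': 16, 'j': 8}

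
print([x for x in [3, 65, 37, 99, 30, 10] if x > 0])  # [3, 65, 37, 99, 30, 10]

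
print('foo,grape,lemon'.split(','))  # ['foo', 'grape', 'lemon']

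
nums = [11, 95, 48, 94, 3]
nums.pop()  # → 3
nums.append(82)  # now [11, 95, 48, 94, 82]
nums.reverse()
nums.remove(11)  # [82, 94, 48, 95]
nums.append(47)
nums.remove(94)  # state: [82, 48, 95, 47]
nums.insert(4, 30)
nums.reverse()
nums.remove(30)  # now [47, 95, 48, 82]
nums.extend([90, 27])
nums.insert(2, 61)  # [47, 95, 61, 48, 82, 90, 27]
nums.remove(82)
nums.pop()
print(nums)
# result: [47, 95, 61, 48, 90]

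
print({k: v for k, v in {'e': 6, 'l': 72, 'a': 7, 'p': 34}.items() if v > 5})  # {'e': 6, 'l': 72, 'a': 7, 'p': 34}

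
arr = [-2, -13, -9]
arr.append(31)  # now [-2, -13, -9, 31]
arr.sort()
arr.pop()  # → 31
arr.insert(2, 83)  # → [-13, -9, 83, -2]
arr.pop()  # -2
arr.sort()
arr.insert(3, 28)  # [-13, -9, 83, 28]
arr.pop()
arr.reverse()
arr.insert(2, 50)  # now [83, -9, 50, -13]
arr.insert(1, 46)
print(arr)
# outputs [83, 46, -9, 50, -13]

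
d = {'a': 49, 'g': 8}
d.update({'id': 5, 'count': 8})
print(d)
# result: {'a': 49, 'g': 8, 'id': 5, 'count': 8}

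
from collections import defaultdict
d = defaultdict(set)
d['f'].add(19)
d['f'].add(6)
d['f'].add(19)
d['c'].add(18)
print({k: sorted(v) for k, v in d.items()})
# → {'f': [6, 19], 'c': [18]}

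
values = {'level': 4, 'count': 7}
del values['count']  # {'level': 4}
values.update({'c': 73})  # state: {'level': 4, 'c': 73}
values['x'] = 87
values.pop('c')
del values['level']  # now {'x': 87}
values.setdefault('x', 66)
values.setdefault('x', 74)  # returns 87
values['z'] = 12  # {'x': 87, 'z': 12}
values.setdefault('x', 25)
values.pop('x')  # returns 87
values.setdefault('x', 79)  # 79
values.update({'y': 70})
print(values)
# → {'z': 12, 'x': 79, 'y': 70}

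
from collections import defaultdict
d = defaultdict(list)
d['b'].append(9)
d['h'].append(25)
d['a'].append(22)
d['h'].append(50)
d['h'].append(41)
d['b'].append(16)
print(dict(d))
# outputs {'b': [9, 16], 'h': [25, 50, 41], 'a': [22]}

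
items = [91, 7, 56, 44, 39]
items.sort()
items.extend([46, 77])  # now [7, 39, 44, 56, 91, 46, 77]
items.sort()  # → [7, 39, 44, 46, 56, 77, 91]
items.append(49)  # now [7, 39, 44, 46, 56, 77, 91, 49]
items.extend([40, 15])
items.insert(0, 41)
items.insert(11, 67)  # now [41, 7, 39, 44, 46, 56, 77, 91, 49, 40, 15, 67]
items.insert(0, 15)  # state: [15, 41, 7, 39, 44, 46, 56, 77, 91, 49, 40, 15, 67]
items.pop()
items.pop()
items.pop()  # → 40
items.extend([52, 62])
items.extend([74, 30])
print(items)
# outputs [15, 41, 7, 39, 44, 46, 56, 77, 91, 49, 52, 62, 74, 30]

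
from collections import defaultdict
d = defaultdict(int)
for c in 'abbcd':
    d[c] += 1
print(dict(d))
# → {'a': 1, 'b': 2, 'c': 1, 'd': 1}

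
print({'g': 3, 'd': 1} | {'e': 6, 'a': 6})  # {'g': 3, 'd': 1, 'e': 6, 'a': 6}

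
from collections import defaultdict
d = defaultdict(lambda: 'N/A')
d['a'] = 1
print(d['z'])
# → N/A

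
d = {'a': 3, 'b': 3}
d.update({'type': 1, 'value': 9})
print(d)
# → {'a': 3, 'b': 3, 'type': 1, 'value': 9}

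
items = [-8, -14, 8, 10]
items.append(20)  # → [-8, -14, 8, 10, 20]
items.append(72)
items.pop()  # 72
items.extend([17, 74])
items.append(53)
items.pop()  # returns 53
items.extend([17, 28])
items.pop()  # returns 28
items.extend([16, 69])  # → [-8, -14, 8, 10, 20, 17, 74, 17, 16, 69]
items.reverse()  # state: [69, 16, 17, 74, 17, 20, 10, 8, -14, -8]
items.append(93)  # [69, 16, 17, 74, 17, 20, 10, 8, -14, -8, 93]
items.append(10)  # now [69, 16, 17, 74, 17, 20, 10, 8, -14, -8, 93, 10]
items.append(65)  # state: [69, 16, 17, 74, 17, 20, 10, 8, -14, -8, 93, 10, 65]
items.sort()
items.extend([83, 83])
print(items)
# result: [-14, -8, 8, 10, 10, 16, 17, 17, 20, 65, 69, 74, 93, 83, 83]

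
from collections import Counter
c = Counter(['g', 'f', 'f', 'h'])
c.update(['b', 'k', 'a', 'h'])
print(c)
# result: Counter({'f': 2, 'h': 2, 'g': 1, 'b': 1, 'k': 1, 'a': 1})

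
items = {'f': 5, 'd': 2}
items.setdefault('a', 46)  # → 46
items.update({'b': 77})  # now {'f': 5, 'd': 2, 'a': 46, 'b': 77}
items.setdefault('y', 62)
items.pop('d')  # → 2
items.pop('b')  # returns 77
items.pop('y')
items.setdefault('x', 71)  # 71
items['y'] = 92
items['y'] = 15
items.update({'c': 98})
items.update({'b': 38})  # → {'f': 5, 'a': 46, 'x': 71, 'y': 15, 'c': 98, 'b': 38}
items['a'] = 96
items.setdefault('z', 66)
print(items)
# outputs {'f': 5, 'a': 96, 'x': 71, 'y': 15, 'c': 98, 'b': 38, 'z': 66}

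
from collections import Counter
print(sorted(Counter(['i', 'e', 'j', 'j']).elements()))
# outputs ['e', 'i', 'j', 'j']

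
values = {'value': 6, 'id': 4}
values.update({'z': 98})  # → {'value': 6, 'id': 4, 'z': 98}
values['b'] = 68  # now {'value': 6, 'id': 4, 'z': 98, 'b': 68}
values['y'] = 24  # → {'value': 6, 'id': 4, 'z': 98, 'b': 68, 'y': 24}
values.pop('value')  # 6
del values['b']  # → {'id': 4, 'z': 98, 'y': 24}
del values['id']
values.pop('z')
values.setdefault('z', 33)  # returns 33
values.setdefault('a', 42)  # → 42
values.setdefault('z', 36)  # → 33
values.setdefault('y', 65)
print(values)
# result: {'y': 24, 'z': 33, 'a': 42}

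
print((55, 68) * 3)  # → (55, 68, 55, 68, 55, 68)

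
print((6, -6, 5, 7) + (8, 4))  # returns (6, -6, 5, 7, 8, 4)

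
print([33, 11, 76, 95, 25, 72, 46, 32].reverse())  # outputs None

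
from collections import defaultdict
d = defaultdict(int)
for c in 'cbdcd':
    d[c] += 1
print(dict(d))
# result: {'c': 2, 'b': 1, 'd': 2}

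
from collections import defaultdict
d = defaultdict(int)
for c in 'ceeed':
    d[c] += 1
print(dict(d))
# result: {'c': 1, 'e': 3, 'd': 1}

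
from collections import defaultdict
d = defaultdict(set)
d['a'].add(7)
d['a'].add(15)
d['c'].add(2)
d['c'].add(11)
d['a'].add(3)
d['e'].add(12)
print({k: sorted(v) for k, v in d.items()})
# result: {'a': [3, 7, 15], 'c': [2, 11], 'e': [12]}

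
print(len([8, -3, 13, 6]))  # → 4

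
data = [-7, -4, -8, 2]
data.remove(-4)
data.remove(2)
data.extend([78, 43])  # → [-7, -8, 78, 43]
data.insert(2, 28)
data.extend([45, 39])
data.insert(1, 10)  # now [-7, 10, -8, 28, 78, 43, 45, 39]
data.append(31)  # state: [-7, 10, -8, 28, 78, 43, 45, 39, 31]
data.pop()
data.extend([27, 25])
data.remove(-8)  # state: [-7, 10, 28, 78, 43, 45, 39, 27, 25]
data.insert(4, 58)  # [-7, 10, 28, 78, 58, 43, 45, 39, 27, 25]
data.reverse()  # [25, 27, 39, 45, 43, 58, 78, 28, 10, -7]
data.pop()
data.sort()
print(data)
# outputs [10, 25, 27, 28, 39, 43, 45, 58, 78]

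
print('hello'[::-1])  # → olleh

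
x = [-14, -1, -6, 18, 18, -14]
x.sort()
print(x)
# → [-14, -14, -6, -1, 18, 18]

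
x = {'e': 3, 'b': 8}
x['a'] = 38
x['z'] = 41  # {'e': 3, 'b': 8, 'a': 38, 'z': 41}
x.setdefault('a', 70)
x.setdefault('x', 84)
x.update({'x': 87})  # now {'e': 3, 'b': 8, 'a': 38, 'z': 41, 'x': 87}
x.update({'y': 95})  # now {'e': 3, 'b': 8, 'a': 38, 'z': 41, 'x': 87, 'y': 95}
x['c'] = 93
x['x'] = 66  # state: {'e': 3, 'b': 8, 'a': 38, 'z': 41, 'x': 66, 'y': 95, 'c': 93}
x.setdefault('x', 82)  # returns 66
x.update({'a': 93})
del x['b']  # {'e': 3, 'a': 93, 'z': 41, 'x': 66, 'y': 95, 'c': 93}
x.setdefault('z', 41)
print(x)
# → {'e': 3, 'a': 93, 'z': 41, 'x': 66, 'y': 95, 'c': 93}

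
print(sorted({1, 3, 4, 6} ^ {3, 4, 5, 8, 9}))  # [1, 5, 6, 8, 9]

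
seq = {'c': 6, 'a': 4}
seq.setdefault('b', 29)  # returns 29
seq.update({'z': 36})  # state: {'c': 6, 'a': 4, 'b': 29, 'z': 36}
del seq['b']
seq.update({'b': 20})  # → {'c': 6, 'a': 4, 'z': 36, 'b': 20}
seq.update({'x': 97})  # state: {'c': 6, 'a': 4, 'z': 36, 'b': 20, 'x': 97}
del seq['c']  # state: {'a': 4, 'z': 36, 'b': 20, 'x': 97}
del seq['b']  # {'a': 4, 'z': 36, 'x': 97}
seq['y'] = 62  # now {'a': 4, 'z': 36, 'x': 97, 'y': 62}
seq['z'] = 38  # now {'a': 4, 'z': 38, 'x': 97, 'y': 62}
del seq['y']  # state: {'a': 4, 'z': 38, 'x': 97}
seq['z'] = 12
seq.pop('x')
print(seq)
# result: {'a': 4, 'z': 12}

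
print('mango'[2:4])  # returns ng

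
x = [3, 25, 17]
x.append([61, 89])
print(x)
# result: [3, 25, 17, [61, 89]]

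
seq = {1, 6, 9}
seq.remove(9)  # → {1, 6}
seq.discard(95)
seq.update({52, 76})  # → {1, 6, 52, 76}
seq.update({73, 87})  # {1, 6, 52, 73, 76, 87}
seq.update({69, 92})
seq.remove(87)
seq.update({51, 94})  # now {1, 6, 51, 52, 69, 73, 76, 92, 94}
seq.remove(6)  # {1, 51, 52, 69, 73, 76, 92, 94}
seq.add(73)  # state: {1, 51, 52, 69, 73, 76, 92, 94}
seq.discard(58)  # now {1, 51, 52, 69, 73, 76, 92, 94}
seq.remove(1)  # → {51, 52, 69, 73, 76, 92, 94}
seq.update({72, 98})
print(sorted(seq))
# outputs [51, 52, 69, 72, 73, 76, 92, 94, 98]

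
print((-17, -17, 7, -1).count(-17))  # 2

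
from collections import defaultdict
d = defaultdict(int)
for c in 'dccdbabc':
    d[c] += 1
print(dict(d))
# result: {'d': 2, 'c': 3, 'b': 2, 'a': 1}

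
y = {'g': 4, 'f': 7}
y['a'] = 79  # {'g': 4, 'f': 7, 'a': 79}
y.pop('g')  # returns 4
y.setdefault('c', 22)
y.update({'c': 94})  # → {'f': 7, 'a': 79, 'c': 94}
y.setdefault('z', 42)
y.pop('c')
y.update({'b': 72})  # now {'f': 7, 'a': 79, 'z': 42, 'b': 72}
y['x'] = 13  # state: {'f': 7, 'a': 79, 'z': 42, 'b': 72, 'x': 13}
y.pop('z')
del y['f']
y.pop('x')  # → 13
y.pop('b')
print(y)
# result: {'a': 79}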